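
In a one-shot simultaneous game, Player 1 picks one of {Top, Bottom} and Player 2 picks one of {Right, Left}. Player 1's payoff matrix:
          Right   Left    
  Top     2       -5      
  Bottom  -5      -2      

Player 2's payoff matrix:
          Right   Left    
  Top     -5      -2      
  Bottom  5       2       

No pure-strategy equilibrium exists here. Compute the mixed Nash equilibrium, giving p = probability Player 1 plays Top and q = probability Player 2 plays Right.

p = 1/2, q = 3/10

For Player 2 to be willing to mix, Player 2 must be indifferent between Right and Left, which pins down Player 1's mix.
  Player 2's payoff from Right: p·(-5) + (1−p)·5 = -10p + 5
  Player 2's payoff from Left: p·(-2) + (1−p)·2 = -4p + 2
  -10p + 5 = -4p + 2  ⇒  -6p = -3  ⇒  p = 1/2.
Player 2's mix must leave Player 1 indifferent between Top and Bottom.
  Player 1's payoff from Top: q·2 + (1−q)·(-5) = 7q - 5
  Player 1's payoff from Bottom: q·(-5) + (1−q)·(-2) = -3q - 2
  7q - 5 = -3q - 2  ⇒  10q = 3  ⇒  q = 3/10.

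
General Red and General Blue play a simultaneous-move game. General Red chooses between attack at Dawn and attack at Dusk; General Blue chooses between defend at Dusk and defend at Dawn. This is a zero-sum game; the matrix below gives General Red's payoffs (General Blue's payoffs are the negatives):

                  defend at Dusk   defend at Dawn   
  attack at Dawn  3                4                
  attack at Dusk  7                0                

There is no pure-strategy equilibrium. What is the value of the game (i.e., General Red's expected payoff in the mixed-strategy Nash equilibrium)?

v = 7/2

General Red's indifference between attack at Dawn and attack at Dusk determines General Blue's mixing probability q:
  General Red's payoff from attack at Dawn: q·3 + (1−q)·4 = -q + 4
  General Red's payoff from attack at Dusk: q·7 + (1−q)·0 = 7q
  -q + 4 = 7q  ⇒  -8q = -4  ⇒  q = 1/2.
The value is General Red's expected payoff against this mix (using attack at Dawn): (1/2)·3 + (1/2)·4 = 7/2.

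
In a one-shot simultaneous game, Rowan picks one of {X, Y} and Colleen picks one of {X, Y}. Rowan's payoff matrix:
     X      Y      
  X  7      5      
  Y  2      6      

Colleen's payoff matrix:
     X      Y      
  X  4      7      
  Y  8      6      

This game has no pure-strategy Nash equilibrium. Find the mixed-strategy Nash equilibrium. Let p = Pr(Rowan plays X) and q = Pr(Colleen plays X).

p = 2/5, q = 1/6

Colleen's indifference between X and Y determines Rowan's mixing probability p:
  Colleen's expected payoff from X: p·4 + (1−p)·8 = -4p + 8
  Colleen's expected payoff from Y: p·7 + (1−p)·6 = p + 6
  -4p + 8 = p + 6  ⇒  -5p = -2  ⇒  p = 2/5.
Set Rowan's expected payoff from X equal to that from Y:
  Rowan's expected payoff from X: q·7 + (1−q)·5 = 2q + 5
  Rowan's expected payoff from Y: q·2 + (1−q)·6 = -4q + 6
  2q + 5 = -4q + 6  ⇒  6q = 1  ⇒  q = 1/6.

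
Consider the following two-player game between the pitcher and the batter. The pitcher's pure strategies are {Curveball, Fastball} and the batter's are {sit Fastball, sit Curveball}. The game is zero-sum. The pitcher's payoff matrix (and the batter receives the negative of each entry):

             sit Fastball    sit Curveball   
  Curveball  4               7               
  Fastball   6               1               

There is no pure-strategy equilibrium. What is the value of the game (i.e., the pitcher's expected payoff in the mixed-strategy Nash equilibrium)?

v = 19/4

The batter's mix must leave the pitcher indifferent between Curveball and Fastball.
  the pitcher's expected payoff from Curveball: q·4 + (1−q)·7 = -3q + 7
  the pitcher's expected payoff from Fastball: q·6 + (1−q)·1 = 5q + 1
  -3q + 7 = 5q + 1  ⇒  -8q = -6  ⇒  q = 3/4.
The value is the pitcher's expected payoff against this mix (using Curveball): (3/4)·4 + (1/4)·7 = 19/4.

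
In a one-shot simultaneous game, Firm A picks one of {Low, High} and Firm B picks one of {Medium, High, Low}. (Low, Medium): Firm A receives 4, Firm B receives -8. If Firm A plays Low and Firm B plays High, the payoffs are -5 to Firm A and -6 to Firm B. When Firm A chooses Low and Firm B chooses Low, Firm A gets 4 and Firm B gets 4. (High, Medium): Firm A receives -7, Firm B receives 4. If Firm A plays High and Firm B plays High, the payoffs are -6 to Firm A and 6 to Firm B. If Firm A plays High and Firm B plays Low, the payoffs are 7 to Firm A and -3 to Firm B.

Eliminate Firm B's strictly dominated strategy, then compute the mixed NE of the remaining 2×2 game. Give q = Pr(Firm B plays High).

q = 3/4

Firm B's strategy Medium is strictly dominated by High: -6 > -8 and 6 > 4. Eliminate Medium.
For Firm A to be willing to mix, Firm A must be indifferent between Low and High, which pins down Firm B's mix.
  Firm A's payoff to Low: q·(-5) + (1−q)·4 = -9q + 4
  Firm A's payoff to High: q·(-6) + (1−q)·7 = -13q + 7
  -9q + 4 = -13q + 7  ⇒  4q = 3  ⇒  q = 3/4.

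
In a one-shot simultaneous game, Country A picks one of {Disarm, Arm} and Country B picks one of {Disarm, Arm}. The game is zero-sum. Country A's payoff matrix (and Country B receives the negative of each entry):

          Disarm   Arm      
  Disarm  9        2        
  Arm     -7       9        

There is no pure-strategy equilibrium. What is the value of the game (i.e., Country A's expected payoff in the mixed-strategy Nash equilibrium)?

v = 95/23

Country B's mix must leave Country A indifferent between Disarm and Arm.
  Country A's payoff to Disarm: q·9 + (1−q)·2 = 7q + 2
  Country A's payoff to Arm: q·(-7) + (1−q)·9 = -16q + 9
  7q + 2 = -16q + 9  ⇒  23q = 7  ⇒  q = 7/23.
The value is Country A's expected payoff against this mix (using Disarm): (7/23)·9 + (16/23)·2 = 95/23.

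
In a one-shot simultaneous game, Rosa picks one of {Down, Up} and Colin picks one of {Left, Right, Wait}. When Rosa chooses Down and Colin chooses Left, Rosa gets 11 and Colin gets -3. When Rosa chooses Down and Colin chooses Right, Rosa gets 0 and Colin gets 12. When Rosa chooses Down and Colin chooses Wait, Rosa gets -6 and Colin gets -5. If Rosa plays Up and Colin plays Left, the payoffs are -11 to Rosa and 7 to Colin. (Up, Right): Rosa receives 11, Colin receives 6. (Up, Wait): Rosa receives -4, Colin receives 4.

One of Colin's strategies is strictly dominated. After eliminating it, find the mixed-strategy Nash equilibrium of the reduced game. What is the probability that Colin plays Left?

q = 1/3

Colin's strategy Wait is strictly dominated by Left: -3 > -5 and 7 > 4. Eliminate Wait.
Rosa's indifference between Down and Up determines Colin's mixing probability q:
  Rosa's payoff from Down: q·11 + (1−q)·0 = 11q
  Rosa's payoff from Up: q·(-11) + (1−q)·11 = -22q + 11
  11q = -22q + 11  ⇒  33q = 11  ⇒  q = 1/3.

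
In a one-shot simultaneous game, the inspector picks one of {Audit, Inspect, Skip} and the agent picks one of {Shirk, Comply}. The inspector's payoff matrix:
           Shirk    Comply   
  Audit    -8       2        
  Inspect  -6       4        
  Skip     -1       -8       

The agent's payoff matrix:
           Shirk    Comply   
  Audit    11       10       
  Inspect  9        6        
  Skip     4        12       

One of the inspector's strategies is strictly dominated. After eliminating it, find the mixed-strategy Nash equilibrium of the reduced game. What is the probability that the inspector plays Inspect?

The inspector's strategy Audit is strictly dominated by Inspect: -6 > -8 and 4 > 2. Eliminate Audit.
The agent's indifference between Shirk and Comply determines the inspector's mixing probability p:
  the agent's payoff to Shirk: p·9 + (1−p)·4 = 5p + 4
  the agent's payoff to Comply: p·6 + (1−p)·12 = -6p + 12
  5p + 4 = -6p + 12  ⇒  11p = 8  ⇒  p = 8/11.

p = 8/11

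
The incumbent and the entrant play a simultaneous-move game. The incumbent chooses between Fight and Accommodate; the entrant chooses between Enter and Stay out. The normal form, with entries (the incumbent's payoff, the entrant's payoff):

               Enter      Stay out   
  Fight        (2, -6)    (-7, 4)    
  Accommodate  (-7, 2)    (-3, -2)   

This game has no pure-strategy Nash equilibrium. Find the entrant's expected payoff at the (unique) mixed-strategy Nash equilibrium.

In a mixed equilibrium the entrant is indifferent between Enter and Stay out; this condition fixes p.
  the entrant's expected payoff from Enter: p·(-6) + (1−p)·2 = -8p + 2
  the entrant's expected payoff from Stay out: p·4 + (1−p)·(-2) = 6p - 2
  -8p + 2 = 6p - 2  ⇒  -14p = -4  ⇒  p = 2/7.
At equilibrium the entrant is indifferent across columns, so the entrant's payoff equals the payoff from Enter: (2/7)·(-6) + (5/7)·2 = -2/7.

-2/7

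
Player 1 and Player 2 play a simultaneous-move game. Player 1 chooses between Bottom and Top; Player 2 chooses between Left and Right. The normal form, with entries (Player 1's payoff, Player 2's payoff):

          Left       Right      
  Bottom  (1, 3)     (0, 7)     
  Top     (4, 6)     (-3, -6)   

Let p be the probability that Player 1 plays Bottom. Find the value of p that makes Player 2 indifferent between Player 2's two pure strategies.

p = 3/4

For Player 2 to be willing to mix, Player 2 must be indifferent between Left and Right, which pins down Player 1's mix.
  Player 2's expected payoff from Left: p·3 + (1−p)·6 = -3p + 6
  Player 2's expected payoff from Right: p·7 + (1−p)·(-6) = 13p - 6
  -3p + 6 = 13p - 6  ⇒  -16p = -12  ⇒  p = 3/4.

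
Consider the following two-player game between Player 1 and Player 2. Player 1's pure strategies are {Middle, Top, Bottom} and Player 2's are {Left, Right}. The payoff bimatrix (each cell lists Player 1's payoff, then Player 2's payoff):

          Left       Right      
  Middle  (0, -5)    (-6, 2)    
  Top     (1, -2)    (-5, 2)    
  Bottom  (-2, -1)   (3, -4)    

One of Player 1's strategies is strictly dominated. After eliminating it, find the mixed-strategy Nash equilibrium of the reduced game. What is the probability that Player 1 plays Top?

Player 1's strategy Middle is strictly dominated by Top: 1 > 0 and -5 > -6. Eliminate Middle.
Set Player 2's expected payoff from Left equal to that from Right:
  Player 2's expected payoff from Left: p·(-2) + (1−p)·(-1) = -p - 1
  Player 2's expected payoff from Right: p·2 + (1−p)·(-4) = 6p - 4
  -p - 1 = 6p - 4  ⇒  -7p = -3  ⇒  p = 3/7.

p = 3/7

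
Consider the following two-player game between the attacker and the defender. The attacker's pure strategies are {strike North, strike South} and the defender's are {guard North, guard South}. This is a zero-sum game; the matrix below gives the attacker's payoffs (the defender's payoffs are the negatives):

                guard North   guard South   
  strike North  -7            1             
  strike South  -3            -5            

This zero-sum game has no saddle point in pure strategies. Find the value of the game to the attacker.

v = -19/5

The attacker's indifference between strike North and strike South determines the defender's mixing probability q:
  the attacker's expected payoff from strike North: q·(-7) + (1−q)·1 = -8q + 1
  the attacker's expected payoff from strike South: q·(-3) + (1−q)·(-5) = 2q - 5
  -8q + 1 = 2q - 5  ⇒  -10q = -6  ⇒  q = 3/5.
The value is the attacker's expected payoff against this mix (using strike North): (3/5)·(-7) + (2/5)·1 = -19/5.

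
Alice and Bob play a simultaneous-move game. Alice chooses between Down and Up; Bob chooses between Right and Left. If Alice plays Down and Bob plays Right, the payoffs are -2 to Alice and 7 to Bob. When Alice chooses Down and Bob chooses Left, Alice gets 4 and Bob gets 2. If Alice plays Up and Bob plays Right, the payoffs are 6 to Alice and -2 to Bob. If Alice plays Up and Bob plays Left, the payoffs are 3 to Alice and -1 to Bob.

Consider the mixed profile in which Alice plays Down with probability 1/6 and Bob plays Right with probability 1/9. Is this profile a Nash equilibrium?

Yes

Check Bob's indifference given Alice's mix p = 1/6:
  payoff from Right = -1/2; payoff from Left = -1/2 — equal.
Check Alice's indifference given Bob's mix q = 1/9:
  payoff from Down = 10/3; payoff from Up = 10/3 — equal.
Both players are indifferent, so neither can profitably deviate.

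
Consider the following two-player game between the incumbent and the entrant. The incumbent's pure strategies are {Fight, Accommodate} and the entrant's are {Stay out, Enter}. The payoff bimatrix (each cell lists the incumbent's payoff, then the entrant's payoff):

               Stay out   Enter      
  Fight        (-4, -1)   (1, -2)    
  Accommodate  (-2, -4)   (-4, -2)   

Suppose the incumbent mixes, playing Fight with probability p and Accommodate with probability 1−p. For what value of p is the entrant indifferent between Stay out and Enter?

p = 2/3

The entrant's indifference between Stay out and Enter determines the incumbent's mixing probability p:
  the entrant's payoff from Stay out: p·(-1) + (1−p)·(-4) = 3p - 4
  the entrant's payoff from Enter: p·(-2) + (1−p)·(-2) = -2
  3p - 4 = -2  ⇒  3p = 2  ⇒  p = 2/3.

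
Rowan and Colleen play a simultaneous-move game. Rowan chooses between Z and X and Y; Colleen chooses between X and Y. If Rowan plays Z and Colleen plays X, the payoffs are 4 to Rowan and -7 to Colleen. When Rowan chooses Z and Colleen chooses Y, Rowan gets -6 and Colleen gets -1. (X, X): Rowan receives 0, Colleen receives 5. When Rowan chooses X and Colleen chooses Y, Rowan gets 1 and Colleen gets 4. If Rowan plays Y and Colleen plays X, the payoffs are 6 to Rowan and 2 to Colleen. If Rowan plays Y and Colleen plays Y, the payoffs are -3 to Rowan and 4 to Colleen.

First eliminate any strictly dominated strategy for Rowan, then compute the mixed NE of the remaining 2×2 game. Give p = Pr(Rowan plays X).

p = 2/3

Rowan's strategy Z is strictly dominated by Y: 6 > 4 and -3 > -6. Eliminate Z.
For Colleen to be willing to mix, Colleen must be indifferent between X and Y, which pins down Rowan's mix.
  Colleen's payoff from X: p·5 + (1−p)·2 = 3p + 2
  Colleen's payoff from Y: p·4 + (1−p)·4 = 4
  3p + 2 = 4  ⇒  3p = 2  ⇒  p = 2/3.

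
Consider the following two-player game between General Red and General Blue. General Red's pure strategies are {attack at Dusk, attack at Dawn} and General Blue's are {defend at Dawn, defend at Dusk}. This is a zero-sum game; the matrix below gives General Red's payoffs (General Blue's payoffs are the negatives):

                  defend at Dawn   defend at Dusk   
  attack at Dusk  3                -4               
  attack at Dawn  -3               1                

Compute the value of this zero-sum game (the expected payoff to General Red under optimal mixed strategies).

v = -9/11

In a mixed equilibrium General Red is indifferent between attack at Dusk and attack at Dawn; this condition fixes q.
  General Red's expected payoff from attack at Dusk: q·3 + (1−q)·(-4) = 7q - 4
  General Red's expected payoff from attack at Dawn: q·(-3) + (1−q)·1 = -4q + 1
  7q - 4 = -4q + 1  ⇒  11q = 5  ⇒  q = 5/11.
The value is General Red's expected payoff against this mix (using attack at Dusk): (5/11)·3 + (6/11)·(-4) = -9/11.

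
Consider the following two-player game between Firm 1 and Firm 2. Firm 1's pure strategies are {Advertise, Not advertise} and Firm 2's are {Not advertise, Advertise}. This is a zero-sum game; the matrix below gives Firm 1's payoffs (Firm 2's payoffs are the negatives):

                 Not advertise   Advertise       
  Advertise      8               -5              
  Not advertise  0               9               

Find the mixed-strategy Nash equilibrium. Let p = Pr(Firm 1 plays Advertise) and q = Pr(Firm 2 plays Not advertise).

Firm 1's mix must leave Firm 2 indifferent between Not advertise and Advertise.
  Firm 2's expected payoff from Not advertise: p·(-8) + (1−p)·0 = -8p
  Firm 2's expected payoff from Advertise: p·5 + (1−p)·(-9) = 14p - 9
  -8p = 14p - 9  ⇒  -22p = -9  ⇒  p = 9/22.
In a mixed equilibrium Firm 1 is indifferent between Advertise and Not advertise; this condition fixes q.
  Firm 1's payoff to Advertise: q·8 + (1−q)·(-5) = 13q - 5
  Firm 1's payoff to Not advertise: q·0 + (1−q)·9 = -9q + 9
  13q - 5 = -9q + 9  ⇒  22q = 14  ⇒  q = 7/11.

p = 9/22, q = 7/11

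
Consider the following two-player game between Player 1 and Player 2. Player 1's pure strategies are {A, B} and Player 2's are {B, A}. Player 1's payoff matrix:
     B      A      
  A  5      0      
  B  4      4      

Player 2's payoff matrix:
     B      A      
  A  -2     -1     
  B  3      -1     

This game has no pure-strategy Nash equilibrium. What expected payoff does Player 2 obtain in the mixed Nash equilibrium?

-1

Set Player 2's expected payoff from B equal to that from A:
  Player 2's payoff from B: p·(-2) + (1−p)·3 = -5p + 3
  Player 2's payoff from A: p·(-1) + (1−p)·(-1) = -1
  -5p + 3 = -1  ⇒  -5p = -4  ⇒  p = 4/5.
At equilibrium Player 2 is indifferent across columns, so Player 2's payoff equals the payoff from B: (4/5)·(-2) + (1/5)·3 = -1.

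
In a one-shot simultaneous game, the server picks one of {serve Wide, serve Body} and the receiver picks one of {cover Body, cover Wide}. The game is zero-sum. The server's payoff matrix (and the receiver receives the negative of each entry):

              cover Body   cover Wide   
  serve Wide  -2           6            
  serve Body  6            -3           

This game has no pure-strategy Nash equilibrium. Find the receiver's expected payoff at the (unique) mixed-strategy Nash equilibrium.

The receiver's indifference between cover Body and cover Wide determines the server's mixing probability p:
  the receiver's payoff to cover Body: p·2 + (1−p)·(-6) = 8p - 6
  the receiver's payoff to cover Wide: p·(-6) + (1−p)·3 = -9p + 3
  8p - 6 = -9p + 3  ⇒  17p = 9  ⇒  p = 9/17.
At equilibrium the receiver is indifferent across columns, so the receiver's payoff equals the payoff from cover Body: (9/17)·2 + (8/17)·(-6) = -30/17.

-30/17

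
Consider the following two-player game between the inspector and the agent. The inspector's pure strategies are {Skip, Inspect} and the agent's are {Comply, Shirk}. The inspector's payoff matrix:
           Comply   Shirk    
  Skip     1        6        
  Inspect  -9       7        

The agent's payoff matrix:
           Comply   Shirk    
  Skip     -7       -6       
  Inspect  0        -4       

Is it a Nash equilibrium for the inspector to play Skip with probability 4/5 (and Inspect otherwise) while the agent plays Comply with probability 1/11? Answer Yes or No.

Yes

Check the agent's indifference given the inspector's mix p = 4/5:
  payoff from Comply = -28/5; payoff from Shirk = -28/5 — equal.
Check the inspector's indifference given the agent's mix q = 1/11:
  payoff from Skip = 61/11; payoff from Inspect = 61/11 — equal.
Both players are indifferent, so neither can profitably deviate.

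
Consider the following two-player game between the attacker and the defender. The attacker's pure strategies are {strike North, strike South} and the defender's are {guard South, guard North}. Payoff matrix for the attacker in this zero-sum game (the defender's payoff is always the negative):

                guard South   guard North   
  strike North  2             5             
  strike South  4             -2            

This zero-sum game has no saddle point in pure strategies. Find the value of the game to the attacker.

The attacker's indifference between strike North and strike South determines the defender's mixing probability q:
  the attacker's payoff from strike North: q·2 + (1−q)·5 = -3q + 5
  the attacker's payoff from strike South: q·4 + (1−q)·(-2) = 6q - 2
  -3q + 5 = 6q - 2  ⇒  -9q = -7  ⇒  q = 7/9.
The value is the attacker's expected payoff against this mix (using strike North): (7/9)·2 + (2/9)·5 = 8/3.

v = 8/3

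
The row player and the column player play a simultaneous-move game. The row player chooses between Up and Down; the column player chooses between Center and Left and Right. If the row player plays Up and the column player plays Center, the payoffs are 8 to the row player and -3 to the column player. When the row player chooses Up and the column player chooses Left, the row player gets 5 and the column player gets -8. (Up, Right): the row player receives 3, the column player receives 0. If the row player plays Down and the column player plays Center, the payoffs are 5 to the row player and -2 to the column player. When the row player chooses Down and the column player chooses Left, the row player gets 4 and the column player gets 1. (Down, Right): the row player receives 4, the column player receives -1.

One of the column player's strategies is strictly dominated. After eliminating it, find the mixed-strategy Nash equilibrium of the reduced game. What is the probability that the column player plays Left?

q = 1/2

The column player's strategy Center is strictly dominated by Right: 0 > -3 and -1 > -2. Eliminate Center.
Set the row player's expected payoff from Up equal to that from Down:
  the row player's payoff to Up: q·5 + (1−q)·3 = 2q + 3
  the row player's payoff to Down: q·4 + (1−q)·4 = 4
  2q + 3 = 4  ⇒  2q = 1  ⇒  q = 1/2.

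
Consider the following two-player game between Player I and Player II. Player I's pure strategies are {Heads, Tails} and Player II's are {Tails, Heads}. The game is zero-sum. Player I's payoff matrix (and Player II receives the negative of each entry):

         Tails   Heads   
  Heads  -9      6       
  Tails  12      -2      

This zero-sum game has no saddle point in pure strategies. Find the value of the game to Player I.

Player II's mix must leave Player I indifferent between Heads and Tails.
  Player I's payoff from Heads: q·(-9) + (1−q)·6 = -15q + 6
  Player I's payoff from Tails: q·12 + (1−q)·(-2) = 14q - 2
  -15q + 6 = 14q - 2  ⇒  -29q = -8  ⇒  q = 8/29.
The value is Player I's expected payoff against this mix (using Heads): (8/29)·(-9) + (21/29)·6 = 54/29.

v = 54/29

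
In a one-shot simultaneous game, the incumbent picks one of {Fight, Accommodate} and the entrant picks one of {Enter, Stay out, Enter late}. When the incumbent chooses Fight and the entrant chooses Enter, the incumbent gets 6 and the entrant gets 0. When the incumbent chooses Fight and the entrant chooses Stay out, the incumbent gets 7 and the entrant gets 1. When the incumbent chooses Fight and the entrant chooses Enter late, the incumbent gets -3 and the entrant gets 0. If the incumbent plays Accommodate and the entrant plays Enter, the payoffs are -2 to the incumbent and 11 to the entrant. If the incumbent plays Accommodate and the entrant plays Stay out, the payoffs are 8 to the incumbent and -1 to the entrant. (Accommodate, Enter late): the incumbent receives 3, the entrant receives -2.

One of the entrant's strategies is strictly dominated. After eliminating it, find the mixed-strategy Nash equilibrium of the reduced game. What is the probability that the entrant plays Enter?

The entrant's strategy Enter late is strictly dominated by Stay out: 1 > 0 and -1 > -2. Eliminate Enter late.
For the incumbent to be willing to mix, the incumbent must be indifferent between Fight and Accommodate, which pins down the entrant's mix.
  the incumbent's payoff to Fight: q·6 + (1−q)·7 = -q + 7
  the incumbent's payoff to Accommodate: q·(-2) + (1−q)·8 = -10q + 8
  -q + 7 = -10q + 8  ⇒  9q = 1  ⇒  q = 1/9.

q = 1/9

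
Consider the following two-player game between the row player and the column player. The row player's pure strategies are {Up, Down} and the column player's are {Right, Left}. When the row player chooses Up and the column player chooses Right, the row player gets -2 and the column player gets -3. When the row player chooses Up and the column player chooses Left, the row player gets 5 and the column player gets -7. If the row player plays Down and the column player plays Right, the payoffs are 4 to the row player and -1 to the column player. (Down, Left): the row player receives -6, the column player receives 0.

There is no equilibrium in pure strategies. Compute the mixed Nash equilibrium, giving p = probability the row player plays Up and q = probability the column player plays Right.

p = 1/5, q = 11/17

Set the column player's expected payoff from Right equal to that from Left:
  the column player's payoff to Right: p·(-3) + (1−p)·(-1) = -2p - 1
  the column player's payoff to Left: p·(-7) + (1−p)·0 = -7p
  -2p - 1 = -7p  ⇒  5p = 1  ⇒  p = 1/5.
The column player's mix must leave the row player indifferent between Up and Down.
  the row player's payoff from Up: q·(-2) + (1−q)·5 = -7q + 5
  the row player's payoff from Down: q·4 + (1−q)·(-6) = 10q - 6
  -7q + 5 = 10q - 6  ⇒  -17q = -11  ⇒  q = 11/17.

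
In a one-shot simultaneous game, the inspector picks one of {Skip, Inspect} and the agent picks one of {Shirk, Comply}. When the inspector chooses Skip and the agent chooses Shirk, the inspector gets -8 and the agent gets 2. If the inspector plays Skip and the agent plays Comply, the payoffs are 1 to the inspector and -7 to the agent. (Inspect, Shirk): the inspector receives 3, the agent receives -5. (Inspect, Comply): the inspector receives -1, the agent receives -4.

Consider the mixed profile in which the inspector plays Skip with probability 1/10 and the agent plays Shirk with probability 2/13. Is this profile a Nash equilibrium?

Check the agent's indifference given the inspector's mix p = 1/10:
  payoff from Shirk = -43/10; payoff from Comply = -43/10 — equal.
Check the inspector's indifference given the agent's mix q = 2/13:
  payoff from Skip = -5/13; payoff from Inspect = -5/13 — equal.
Both players are indifferent, so neither can profitably deviate.

Yes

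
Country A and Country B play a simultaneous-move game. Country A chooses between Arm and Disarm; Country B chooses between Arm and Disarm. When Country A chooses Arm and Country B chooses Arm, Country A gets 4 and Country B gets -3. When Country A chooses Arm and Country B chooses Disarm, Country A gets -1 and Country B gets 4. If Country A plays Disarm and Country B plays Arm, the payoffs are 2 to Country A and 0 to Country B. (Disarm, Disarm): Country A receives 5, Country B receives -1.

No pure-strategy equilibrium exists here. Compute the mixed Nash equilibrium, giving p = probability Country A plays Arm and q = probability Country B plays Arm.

Set Country B's expected payoff from Arm equal to that from Disarm:
  Country B's payoff from Arm: p·(-3) + (1−p)·0 = -3p
  Country B's payoff from Disarm: p·4 + (1−p)·(-1) = 5p - 1
  -3p = 5p - 1  ⇒  -8p = -1  ⇒  p = 1/8.
In a mixed equilibrium Country A is indifferent between Arm and Disarm; this condition fixes q.
  Country A's expected payoff from Arm: q·4 + (1−q)·(-1) = 5q - 1
  Country A's expected payoff from Disarm: q·2 + (1−q)·5 = -3q + 5
  5q - 1 = -3q + 5  ⇒  8q = 6  ⇒  q = 3/4.

p = 1/8, q = 3/4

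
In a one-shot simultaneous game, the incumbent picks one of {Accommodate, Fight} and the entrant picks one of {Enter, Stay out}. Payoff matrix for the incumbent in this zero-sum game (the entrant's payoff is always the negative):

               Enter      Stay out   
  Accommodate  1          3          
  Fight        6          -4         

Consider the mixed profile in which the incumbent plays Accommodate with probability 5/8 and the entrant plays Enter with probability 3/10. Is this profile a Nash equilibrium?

No

Given the incumbent's mix p = 5/8, the entrant's payoff from Enter is -23/8 but from Stay out is -3/8. The entrant strictly prefers Stay out, so the entrant would not mix.
So the proposed profile is not a Nash equilibrium.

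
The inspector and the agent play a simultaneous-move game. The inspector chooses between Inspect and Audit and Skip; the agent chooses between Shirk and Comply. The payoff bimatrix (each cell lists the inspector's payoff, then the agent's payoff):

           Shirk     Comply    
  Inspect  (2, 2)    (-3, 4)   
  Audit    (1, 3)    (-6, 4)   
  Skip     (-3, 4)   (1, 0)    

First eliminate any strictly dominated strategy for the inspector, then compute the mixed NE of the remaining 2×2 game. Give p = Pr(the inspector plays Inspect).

p = 2/3

The inspector's strategy Audit is strictly dominated by Inspect: 2 > 1 and -3 > -6. Eliminate Audit.
Set the agent's expected payoff from Shirk equal to that from Comply:
  the agent's payoff from Shirk: p·2 + (1−p)·4 = -2p + 4
  the agent's payoff from Comply: p·4 + (1−p)·0 = 4p
  -2p + 4 = 4p  ⇒  -6p = -4  ⇒  p = 2/3.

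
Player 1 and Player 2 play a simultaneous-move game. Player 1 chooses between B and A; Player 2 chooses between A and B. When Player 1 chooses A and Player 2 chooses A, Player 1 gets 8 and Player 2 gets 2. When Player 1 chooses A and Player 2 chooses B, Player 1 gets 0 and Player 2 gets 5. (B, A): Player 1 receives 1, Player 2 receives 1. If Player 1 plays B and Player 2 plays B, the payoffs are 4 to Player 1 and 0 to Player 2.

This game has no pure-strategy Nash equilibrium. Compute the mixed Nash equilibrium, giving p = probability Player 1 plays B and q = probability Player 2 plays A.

Player 2's indifference between A and B determines Player 1's mixing probability p:
  Player 2's payoff to A: p·1 + (1−p)·2 = -p + 2
  Player 2's payoff to B: p·0 + (1−p)·5 = -5p + 5
  -p + 2 = -5p + 5  ⇒  4p = 3  ⇒  p = 3/4.
Player 2's mix must leave Player 1 indifferent between B and A.
  Player 1's payoff from B: q·1 + (1−q)·4 = -3q + 4
  Player 1's payoff from A: q·8 + (1−q)·0 = 8q
  -3q + 4 = 8q  ⇒  -11q = -4  ⇒  q = 4/11.

p = 3/4, q = 4/11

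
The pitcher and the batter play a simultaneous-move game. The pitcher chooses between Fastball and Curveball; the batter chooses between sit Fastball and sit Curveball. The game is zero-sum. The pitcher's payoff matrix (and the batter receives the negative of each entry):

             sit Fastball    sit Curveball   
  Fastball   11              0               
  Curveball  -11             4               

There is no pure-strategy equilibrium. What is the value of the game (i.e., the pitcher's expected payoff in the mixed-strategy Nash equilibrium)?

v = 22/13

The pitcher's indifference between Fastball and Curveball determines the batter's mixing probability q:
  the pitcher's payoff to Fastball: q·11 + (1−q)·0 = 11q
  the pitcher's payoff to Curveball: q·(-11) + (1−q)·4 = -15q + 4
  11q = -15q + 4  ⇒  26q = 4  ⇒  q = 2/13.
The value is the pitcher's expected payoff against this mix (using Fastball): (2/13)·11 + (11/13)·0 = 22/13.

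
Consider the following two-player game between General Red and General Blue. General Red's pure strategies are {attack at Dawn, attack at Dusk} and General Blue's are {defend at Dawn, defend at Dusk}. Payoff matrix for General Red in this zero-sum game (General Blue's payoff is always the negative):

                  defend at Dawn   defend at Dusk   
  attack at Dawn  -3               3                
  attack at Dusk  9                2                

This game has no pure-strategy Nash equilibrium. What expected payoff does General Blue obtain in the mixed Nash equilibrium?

General Blue's indifference between defend at Dawn and defend at Dusk determines General Red's mixing probability p:
  General Blue's payoff from defend at Dawn: p·3 + (1−p)·(-9) = 12p - 9
  General Blue's payoff from defend at Dusk: p·(-3) + (1−p)·(-2) = -p - 2
  12p - 9 = -p - 2  ⇒  13p = 7  ⇒  p = 7/13.
At equilibrium General Blue is indifferent across columns, so General Blue's payoff equals the payoff from defend at Dawn: (7/13)·3 + (6/13)·(-9) = -33/13.

-33/13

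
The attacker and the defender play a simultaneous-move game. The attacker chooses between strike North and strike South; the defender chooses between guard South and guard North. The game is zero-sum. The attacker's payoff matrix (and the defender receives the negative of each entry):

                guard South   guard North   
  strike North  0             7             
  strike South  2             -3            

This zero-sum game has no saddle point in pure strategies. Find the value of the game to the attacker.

In a mixed equilibrium the attacker is indifferent between strike North and strike South; this condition fixes q.
  the attacker's payoff from strike North: q·0 + (1−q)·7 = -7q + 7
  the attacker's payoff from strike South: q·2 + (1−q)·(-3) = 5q - 3
  -7q + 7 = 5q - 3  ⇒  -12q = -10  ⇒  q = 5/6.
The value is the attacker's expected payoff against this mix (using strike North): (5/6)·0 + (1/6)·7 = 7/6.

v = 7/6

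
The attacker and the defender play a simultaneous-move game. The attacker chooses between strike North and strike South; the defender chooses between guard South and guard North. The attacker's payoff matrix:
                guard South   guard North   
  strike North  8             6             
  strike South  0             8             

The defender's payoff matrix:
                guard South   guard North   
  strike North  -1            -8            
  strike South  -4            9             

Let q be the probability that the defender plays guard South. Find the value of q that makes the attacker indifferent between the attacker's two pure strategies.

q = 1/5

Set the attacker's expected payoff from strike North equal to that from strike South:
  the attacker's expected payoff from strike North: q·8 + (1−q)·6 = 2q + 6
  the attacker's expected payoff from strike South: q·0 + (1−q)·8 = -8q + 8
  2q + 6 = -8q + 8  ⇒  10q = 2  ⇒  q = 1/5.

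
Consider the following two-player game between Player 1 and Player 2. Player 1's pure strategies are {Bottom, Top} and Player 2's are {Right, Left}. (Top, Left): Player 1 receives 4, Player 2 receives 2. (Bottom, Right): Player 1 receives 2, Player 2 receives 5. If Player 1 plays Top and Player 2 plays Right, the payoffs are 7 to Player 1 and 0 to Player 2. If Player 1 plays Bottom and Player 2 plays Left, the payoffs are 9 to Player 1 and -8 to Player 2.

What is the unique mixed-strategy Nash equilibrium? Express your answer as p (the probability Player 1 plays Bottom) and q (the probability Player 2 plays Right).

p = 2/15, q = 1/2

Set Player 2's expected payoff from Right equal to that from Left:
  Player 2's payoff from Right: p·5 + (1−p)·0 = 5p
  Player 2's payoff from Left: p·(-8) + (1−p)·2 = -10p + 2
  5p = -10p + 2  ⇒  15p = 2  ⇒  p = 2/15.
Set Player 1's expected payoff from Bottom equal to that from Top:
  Player 1's payoff to Bottom: q·2 + (1−q)·9 = -7q + 9
  Player 1's payoff to Top: q·7 + (1−q)·4 = 3q + 4
  -7q + 9 = 3q + 4  ⇒  -10q = -5  ⇒  q = 1/2.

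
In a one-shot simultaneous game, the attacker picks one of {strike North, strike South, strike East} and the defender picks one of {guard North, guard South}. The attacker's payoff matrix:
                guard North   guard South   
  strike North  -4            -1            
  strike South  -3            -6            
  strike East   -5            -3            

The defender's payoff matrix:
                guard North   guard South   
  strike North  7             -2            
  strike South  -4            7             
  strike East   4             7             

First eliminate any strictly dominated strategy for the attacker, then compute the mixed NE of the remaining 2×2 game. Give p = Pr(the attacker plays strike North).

p = 11/20

The attacker's strategy strike East is strictly dominated by strike North: -4 > -5 and -1 > -3. Eliminate strike East.
Set the defender's expected payoff from guard North equal to that from guard South:
  the defender's payoff to guard North: p·7 + (1−p)·(-4) = 11p - 4
  the defender's payoff to guard South: p·(-2) + (1−p)·7 = -9p + 7
  11p - 4 = -9p + 7  ⇒  20p = 11  ⇒  p = 11/20.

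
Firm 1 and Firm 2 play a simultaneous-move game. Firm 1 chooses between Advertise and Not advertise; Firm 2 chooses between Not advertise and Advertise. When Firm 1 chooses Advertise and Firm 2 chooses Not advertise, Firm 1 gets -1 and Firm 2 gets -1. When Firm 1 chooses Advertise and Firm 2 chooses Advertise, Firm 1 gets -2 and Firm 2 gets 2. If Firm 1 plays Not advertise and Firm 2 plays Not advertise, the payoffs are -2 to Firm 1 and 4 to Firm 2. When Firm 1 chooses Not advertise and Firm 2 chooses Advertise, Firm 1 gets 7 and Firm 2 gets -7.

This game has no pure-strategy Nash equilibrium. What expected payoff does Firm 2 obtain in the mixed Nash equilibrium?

1/14

Firm 1's mix must leave Firm 2 indifferent between Not advertise and Advertise.
  Firm 2's expected payoff from Not advertise: p·(-1) + (1−p)·4 = -5p + 4
  Firm 2's expected payoff from Advertise: p·2 + (1−p)·(-7) = 9p - 7
  -5p + 4 = 9p - 7  ⇒  -14p = -11  ⇒  p = 11/14.
At equilibrium Firm 2 is indifferent across columns, so Firm 2's payoff equals the payoff from Not advertise: (11/14)·(-1) + (3/14)·4 = 1/14.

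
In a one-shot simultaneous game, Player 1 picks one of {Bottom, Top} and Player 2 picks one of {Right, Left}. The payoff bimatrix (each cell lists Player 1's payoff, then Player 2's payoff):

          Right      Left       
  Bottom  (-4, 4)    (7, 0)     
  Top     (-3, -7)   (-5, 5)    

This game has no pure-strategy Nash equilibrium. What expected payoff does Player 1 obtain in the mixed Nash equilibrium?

Set Player 1's expected payoff from Bottom equal to that from Top:
  Player 1's expected payoff from Bottom: q·(-4) + (1−q)·7 = -11q + 7
  Player 1's expected payoff from Top: q·(-3) + (1−q)·(-5) = 2q - 5
  -11q + 7 = 2q - 5  ⇒  -13q = -12  ⇒  q = 12/13.
At equilibrium Player 1 is indifferent across rows, so Player 1's payoff equals the payoff from Bottom: (12/13)·(-4) + (1/13)·7 = -41/13.

-41/13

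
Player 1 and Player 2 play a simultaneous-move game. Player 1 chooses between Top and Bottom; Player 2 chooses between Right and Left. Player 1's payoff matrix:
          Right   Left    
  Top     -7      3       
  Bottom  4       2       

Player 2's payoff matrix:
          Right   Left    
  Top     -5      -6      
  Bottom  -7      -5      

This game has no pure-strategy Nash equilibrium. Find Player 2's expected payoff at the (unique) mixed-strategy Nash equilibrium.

In a mixed equilibrium Player 2 is indifferent between Right and Left; this condition fixes p.
  Player 2's payoff to Right: p·(-5) + (1−p)·(-7) = 2p - 7
  Player 2's payoff to Left: p·(-6) + (1−p)·(-5) = -p - 5
  2p - 7 = -p - 5  ⇒  3p = 2  ⇒  p = 2/3.
At equilibrium Player 2 is indifferent across columns, so Player 2's payoff equals the payoff from Right: (2/3)·(-5) + (1/3)·(-7) = -17/3.

-17/3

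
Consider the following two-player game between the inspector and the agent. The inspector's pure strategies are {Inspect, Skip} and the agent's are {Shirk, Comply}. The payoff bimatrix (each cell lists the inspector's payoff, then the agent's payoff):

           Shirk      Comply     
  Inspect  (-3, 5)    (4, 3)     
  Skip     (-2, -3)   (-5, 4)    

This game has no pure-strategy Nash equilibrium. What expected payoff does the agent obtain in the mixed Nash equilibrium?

The inspector's mix must leave the agent indifferent between Shirk and Comply.
  the agent's payoff to Shirk: p·5 + (1−p)·(-3) = 8p - 3
  the agent's payoff to Comply: p·3 + (1−p)·4 = -p + 4
  8p - 3 = -p + 4  ⇒  9p = 7  ⇒  p = 7/9.
At equilibrium the agent is indifferent across columns, so the agent's payoff equals the payoff from Shirk: (7/9)·5 + (2/9)·(-3) = 29/9.

29/9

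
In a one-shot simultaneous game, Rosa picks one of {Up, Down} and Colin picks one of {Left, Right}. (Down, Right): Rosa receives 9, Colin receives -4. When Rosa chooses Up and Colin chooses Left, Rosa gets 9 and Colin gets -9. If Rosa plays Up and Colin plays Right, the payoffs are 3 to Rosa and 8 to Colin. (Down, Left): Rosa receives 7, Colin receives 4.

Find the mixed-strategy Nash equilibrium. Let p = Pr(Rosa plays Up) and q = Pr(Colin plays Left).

In a mixed equilibrium Colin is indifferent between Left and Right; this condition fixes p.
  Colin's expected payoff from Left: p·(-9) + (1−p)·4 = -13p + 4
  Colin's expected payoff from Right: p·8 + (1−p)·(-4) = 12p - 4
  -13p + 4 = 12p - 4  ⇒  -25p = -8  ⇒  p = 8/25.
In a mixed equilibrium Rosa is indifferent between Up and Down; this condition fixes q.
  Rosa's expected payoff from Up: q·9 + (1−q)·3 = 6q + 3
  Rosa's expected payoff from Down: q·7 + (1−q)·9 = -2q + 9
  6q + 3 = -2q + 9  ⇒  8q = 6  ⇒  q = 3/4.

p = 8/25, q = 3/4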